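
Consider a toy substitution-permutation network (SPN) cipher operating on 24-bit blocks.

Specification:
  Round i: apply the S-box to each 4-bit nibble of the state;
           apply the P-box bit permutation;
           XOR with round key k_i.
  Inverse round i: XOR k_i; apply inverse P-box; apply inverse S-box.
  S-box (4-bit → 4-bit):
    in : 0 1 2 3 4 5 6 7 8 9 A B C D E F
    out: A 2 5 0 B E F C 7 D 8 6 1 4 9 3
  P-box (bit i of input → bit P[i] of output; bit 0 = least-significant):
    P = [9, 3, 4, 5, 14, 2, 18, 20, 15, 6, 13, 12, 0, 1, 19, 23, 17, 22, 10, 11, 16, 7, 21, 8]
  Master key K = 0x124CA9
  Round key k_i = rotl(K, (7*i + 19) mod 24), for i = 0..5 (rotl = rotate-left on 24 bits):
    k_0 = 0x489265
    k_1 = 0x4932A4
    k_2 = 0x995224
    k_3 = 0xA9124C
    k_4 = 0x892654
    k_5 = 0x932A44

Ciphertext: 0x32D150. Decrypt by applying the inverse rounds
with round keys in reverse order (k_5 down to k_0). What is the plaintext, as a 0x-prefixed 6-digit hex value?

0xB1724D

s_0 = ciphertext = 0x32D150
s_1 = InvRound(s_0, k_5) = 0x9AA9F2
s_2 = InvRound(s_1, k_4) = 0x491C0E
s_3 = InvRound(s_2, k_3) = 0xD5013C
s_4 = InvRound(s_3, k_2) = 0xA1DA28
s_5 = InvRound(s_4, k_1) = 0xB072F1
s_6 = InvRound(s_5, k_0) = 0xB1724D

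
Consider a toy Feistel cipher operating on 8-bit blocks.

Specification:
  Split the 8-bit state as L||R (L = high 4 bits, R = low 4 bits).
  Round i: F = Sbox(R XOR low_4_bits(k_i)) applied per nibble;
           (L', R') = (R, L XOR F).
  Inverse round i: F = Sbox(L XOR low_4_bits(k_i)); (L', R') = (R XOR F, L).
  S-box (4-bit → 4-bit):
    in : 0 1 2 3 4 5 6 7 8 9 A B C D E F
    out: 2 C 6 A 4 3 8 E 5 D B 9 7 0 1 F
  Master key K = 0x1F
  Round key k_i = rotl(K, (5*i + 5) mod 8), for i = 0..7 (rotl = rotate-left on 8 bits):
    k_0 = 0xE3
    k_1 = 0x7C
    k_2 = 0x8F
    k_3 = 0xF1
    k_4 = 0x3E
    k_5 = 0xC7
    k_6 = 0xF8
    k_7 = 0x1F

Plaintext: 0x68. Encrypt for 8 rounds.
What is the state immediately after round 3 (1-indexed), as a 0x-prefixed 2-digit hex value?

0x2F

s_0 = plaintext = 0x68
s_1 = Round(s_0, k_0) = 0x8F
s_2 = Round(s_1, k_1) = 0xF2
s_3 = Round(s_2, k_2) = 0x2F
s_4 = Round(s_3, k_3) = 0xF3
s_5 = Round(s_4, k_4) = 0x3F
s_6 = Round(s_5, k_5) = 0xF6
s_7 = Round(s_6, k_6) = 0x6E
s_8 = Round(s_7, k_7) = 0xEA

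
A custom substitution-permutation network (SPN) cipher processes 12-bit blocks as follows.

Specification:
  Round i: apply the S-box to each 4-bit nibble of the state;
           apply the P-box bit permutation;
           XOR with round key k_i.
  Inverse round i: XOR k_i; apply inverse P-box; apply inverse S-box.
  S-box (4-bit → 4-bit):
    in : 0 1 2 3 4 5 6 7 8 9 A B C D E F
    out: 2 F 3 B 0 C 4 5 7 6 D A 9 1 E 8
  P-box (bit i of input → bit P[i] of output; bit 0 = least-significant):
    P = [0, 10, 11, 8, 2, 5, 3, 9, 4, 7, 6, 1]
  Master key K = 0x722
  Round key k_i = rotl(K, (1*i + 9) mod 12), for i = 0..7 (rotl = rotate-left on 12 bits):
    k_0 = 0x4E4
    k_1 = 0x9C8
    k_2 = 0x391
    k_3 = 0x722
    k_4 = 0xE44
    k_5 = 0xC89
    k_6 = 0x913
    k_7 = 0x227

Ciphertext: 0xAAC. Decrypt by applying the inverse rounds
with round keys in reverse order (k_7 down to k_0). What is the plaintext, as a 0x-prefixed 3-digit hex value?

0x26E

s_0 = ciphertext = 0xAAC
s_1 = InvRound(s_0, k_7) = 0xB67
s_2 = InvRound(s_1, k_6) = 0x734
s_3 = InvRound(s_2, k_5) = 0x21A
s_4 = InvRound(s_3, k_4) = 0xA79
s_5 = InvRound(s_4, k_3) = 0xA61
s_6 = InvRound(s_5, k_2) = 0x805
s_7 = InvRound(s_6, k_1) = 0x97C
s_8 = InvRound(s_7, k_0) = 0x26E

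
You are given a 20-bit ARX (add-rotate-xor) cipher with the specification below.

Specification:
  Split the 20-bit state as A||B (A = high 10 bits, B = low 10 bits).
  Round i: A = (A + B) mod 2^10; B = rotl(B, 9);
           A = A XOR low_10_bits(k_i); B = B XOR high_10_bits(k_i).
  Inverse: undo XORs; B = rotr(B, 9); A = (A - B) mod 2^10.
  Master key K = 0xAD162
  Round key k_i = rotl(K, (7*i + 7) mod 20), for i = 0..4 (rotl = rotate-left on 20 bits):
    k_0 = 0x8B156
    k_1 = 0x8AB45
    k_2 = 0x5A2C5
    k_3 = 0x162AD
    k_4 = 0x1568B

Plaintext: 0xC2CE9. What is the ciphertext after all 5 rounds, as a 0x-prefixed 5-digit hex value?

0x2E363

s_0 = plaintext = 0xC2CE9
s_1 = Round(s_0, k_0) = 0xA8858
s_2 = Round(s_1, k_1) = 0x6FE06
s_3 = Round(s_2, k_2) = 0x4006B
s_4 = Round(s_3, k_3) = 0xF1A6D
s_5 = Round(s_4, k_4) = 0x2E363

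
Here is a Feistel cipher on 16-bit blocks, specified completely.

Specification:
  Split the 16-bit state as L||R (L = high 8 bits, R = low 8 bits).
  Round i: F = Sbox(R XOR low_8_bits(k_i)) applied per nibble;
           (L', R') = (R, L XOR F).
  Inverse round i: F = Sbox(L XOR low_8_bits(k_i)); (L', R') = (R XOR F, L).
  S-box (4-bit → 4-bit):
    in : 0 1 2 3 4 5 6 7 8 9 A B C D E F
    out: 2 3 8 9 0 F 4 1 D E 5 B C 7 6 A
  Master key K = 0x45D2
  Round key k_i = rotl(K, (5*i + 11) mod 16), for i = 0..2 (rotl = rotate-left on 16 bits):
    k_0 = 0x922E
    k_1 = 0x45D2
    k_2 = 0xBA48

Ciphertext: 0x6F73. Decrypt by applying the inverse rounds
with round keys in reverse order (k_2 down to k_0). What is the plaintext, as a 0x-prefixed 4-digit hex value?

0x3BED

s_0 = ciphertext = 0x6F73
s_1 = InvRound(s_0, k_2) = 0xF26F
s_2 = InvRound(s_1, k_1) = 0xEDF2
s_3 = InvRound(s_2, k_0) = 0x3BED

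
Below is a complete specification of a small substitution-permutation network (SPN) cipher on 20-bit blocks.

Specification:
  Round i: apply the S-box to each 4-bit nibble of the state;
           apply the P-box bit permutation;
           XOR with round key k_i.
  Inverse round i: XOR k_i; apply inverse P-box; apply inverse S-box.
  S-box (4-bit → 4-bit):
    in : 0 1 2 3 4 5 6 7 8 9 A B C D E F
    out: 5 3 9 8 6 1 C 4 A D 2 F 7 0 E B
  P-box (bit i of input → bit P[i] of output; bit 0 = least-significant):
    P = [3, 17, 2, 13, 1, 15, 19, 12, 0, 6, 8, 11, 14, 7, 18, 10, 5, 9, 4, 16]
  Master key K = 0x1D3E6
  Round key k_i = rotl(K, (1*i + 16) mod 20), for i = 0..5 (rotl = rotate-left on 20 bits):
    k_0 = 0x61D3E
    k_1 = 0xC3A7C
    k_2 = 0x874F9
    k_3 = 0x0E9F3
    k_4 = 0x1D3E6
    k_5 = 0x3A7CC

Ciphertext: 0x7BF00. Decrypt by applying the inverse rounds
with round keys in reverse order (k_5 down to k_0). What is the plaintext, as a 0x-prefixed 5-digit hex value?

s_0 = ciphertext = 0x7BF00
s_1 = InvRound(s_0, k_5) = 0xD4830
s_2 = InvRound(s_1, k_4) = 0x44EB7
s_3 = InvRound(s_2, k_3) = 0xA64A6
s_4 = InvRound(s_3, k_2) = 0x7D12C
s_5 = InvRound(s_4, k_1) = 0xE5E48
s_6 = InvRound(s_5, k_0) = 0xC5407

0xC5407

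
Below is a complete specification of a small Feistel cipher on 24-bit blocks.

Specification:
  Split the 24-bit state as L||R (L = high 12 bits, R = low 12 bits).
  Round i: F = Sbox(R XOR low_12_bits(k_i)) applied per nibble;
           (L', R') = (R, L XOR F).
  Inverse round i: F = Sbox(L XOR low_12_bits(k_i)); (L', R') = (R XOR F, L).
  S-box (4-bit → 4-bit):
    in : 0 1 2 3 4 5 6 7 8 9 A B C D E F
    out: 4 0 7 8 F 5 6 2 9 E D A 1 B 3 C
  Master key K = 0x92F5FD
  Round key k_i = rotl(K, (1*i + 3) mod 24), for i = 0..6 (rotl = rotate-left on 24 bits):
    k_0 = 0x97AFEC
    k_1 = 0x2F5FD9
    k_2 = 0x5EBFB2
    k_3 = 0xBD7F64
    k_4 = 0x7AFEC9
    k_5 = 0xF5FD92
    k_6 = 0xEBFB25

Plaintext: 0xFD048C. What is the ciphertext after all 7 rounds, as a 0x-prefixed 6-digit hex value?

0x1CC875

s_0 = plaintext = 0xFD048C
s_1 = Round(s_0, k_0) = 0x48C5B4
s_2 = Round(s_1, k_1) = 0x5B49E7
s_3 = Round(s_2, k_2) = 0x9E73E1
s_4 = Round(s_3, k_3) = 0x3E1872
s_5 = Round(s_4, k_4) = 0x87254B
s_6 = Round(s_5, k_5) = 0x54B1CC
s_7 = Round(s_6, k_6) = 0x1CC875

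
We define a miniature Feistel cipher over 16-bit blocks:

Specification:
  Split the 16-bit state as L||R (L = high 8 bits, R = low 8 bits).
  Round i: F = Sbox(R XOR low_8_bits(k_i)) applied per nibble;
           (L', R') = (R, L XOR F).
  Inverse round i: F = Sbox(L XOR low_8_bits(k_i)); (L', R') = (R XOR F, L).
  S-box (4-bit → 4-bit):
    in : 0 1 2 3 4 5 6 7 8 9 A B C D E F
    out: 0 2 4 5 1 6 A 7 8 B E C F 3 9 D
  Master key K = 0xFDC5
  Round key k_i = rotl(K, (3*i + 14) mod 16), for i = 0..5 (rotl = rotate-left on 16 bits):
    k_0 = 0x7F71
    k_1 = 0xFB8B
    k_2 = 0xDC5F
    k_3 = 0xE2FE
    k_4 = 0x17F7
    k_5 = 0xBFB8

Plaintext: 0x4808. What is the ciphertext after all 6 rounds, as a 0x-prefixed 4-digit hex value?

0x99F2

s_0 = plaintext = 0x4808
s_1 = Round(s_0, k_0) = 0x0833
s_2 = Round(s_1, k_1) = 0x33C0
s_3 = Round(s_2, k_2) = 0xC08E
s_4 = Round(s_3, k_3) = 0x8EB0
s_5 = Round(s_4, k_4) = 0xB099
s_6 = Round(s_5, k_5) = 0x99F2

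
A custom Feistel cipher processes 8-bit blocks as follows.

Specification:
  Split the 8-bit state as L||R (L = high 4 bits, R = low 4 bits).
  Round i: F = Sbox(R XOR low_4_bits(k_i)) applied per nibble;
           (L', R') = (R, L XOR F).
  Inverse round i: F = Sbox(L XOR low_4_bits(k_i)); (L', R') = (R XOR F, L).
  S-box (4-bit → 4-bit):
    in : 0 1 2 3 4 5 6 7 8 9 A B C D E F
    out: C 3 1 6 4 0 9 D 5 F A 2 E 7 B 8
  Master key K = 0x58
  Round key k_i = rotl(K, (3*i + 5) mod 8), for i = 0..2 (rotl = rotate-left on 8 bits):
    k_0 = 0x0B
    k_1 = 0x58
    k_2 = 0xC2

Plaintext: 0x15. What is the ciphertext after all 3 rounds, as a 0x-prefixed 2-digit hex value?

s_0 = plaintext = 0x15
s_1 = Round(s_0, k_0) = 0x5A
s_2 = Round(s_1, k_1) = 0xA4
s_3 = Round(s_2, k_2) = 0x43

0x43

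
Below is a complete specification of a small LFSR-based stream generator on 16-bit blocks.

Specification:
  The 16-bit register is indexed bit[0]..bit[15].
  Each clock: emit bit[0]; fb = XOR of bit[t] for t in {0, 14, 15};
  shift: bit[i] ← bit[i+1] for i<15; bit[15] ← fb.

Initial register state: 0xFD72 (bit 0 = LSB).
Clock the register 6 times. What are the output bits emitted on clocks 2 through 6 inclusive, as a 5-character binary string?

10011

reg_0 = 0xFD72
clock 1: out=0, reg = 0x7EB9
clock 2: out=1, reg = 0x3F5C
clock 3: out=0, reg = 0x1FAE
clock 4: out=0, reg = 0x0FD7
clock 5: out=1, reg = 0x87EB
clock 6: out=1, reg = 0x43F5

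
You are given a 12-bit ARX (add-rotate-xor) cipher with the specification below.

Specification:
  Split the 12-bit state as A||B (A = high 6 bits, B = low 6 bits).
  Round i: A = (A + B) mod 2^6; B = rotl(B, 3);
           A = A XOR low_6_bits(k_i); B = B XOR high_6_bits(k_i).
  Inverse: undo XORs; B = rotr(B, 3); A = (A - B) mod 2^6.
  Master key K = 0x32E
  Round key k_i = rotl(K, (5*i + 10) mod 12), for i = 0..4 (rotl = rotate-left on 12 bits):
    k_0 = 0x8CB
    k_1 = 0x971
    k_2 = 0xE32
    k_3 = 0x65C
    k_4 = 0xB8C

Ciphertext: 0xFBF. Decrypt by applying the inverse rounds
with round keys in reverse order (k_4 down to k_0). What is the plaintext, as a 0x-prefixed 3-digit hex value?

0xBED

s_0 = ciphertext = 0xFBF
s_1 = InvRound(s_0, k_4) = 0xA0A
s_2 = InvRound(s_1, k_3) = 0x69A
s_3 = InvRound(s_2, k_2) = 0x514
s_4 = InvRound(s_3, k_1) = 0x5CE
s_5 = InvRound(s_4, k_0) = 0xBED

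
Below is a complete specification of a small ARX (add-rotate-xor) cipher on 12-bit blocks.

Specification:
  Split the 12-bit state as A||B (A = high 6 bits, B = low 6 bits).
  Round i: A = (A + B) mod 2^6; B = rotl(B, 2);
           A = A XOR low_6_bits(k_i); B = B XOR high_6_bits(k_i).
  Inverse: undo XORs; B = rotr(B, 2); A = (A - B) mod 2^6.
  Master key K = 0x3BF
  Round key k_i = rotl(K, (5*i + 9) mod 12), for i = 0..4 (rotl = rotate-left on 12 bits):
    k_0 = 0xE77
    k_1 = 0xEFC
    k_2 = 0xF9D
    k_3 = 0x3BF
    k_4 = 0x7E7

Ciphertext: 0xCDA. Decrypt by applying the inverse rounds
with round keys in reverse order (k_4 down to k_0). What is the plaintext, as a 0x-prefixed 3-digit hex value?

0x7F8

s_0 = ciphertext = 0xCDA
s_1 = InvRound(s_0, k_4) = 0x0D1
s_2 = InvRound(s_1, k_3) = 0x177
s_3 = InvRound(s_2, k_2) = 0x192
s_4 = InvRound(s_3, k_1) = 0x81A
s_5 = InvRound(s_4, k_0) = 0x7F8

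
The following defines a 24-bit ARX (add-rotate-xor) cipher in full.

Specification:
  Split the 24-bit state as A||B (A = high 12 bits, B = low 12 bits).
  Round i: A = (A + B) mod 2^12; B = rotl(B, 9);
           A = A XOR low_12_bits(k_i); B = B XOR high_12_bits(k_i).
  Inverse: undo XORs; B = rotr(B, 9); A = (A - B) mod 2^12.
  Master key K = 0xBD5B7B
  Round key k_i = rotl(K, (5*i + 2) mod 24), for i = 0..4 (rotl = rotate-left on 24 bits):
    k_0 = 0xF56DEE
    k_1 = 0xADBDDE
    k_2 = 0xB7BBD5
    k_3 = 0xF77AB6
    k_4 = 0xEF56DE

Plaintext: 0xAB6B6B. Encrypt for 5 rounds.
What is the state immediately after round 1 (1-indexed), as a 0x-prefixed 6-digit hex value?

0xBCF83B

s_0 = plaintext = 0xAB6B6B
s_1 = Round(s_0, k_0) = 0xBCF83B
s_2 = Round(s_1, k_1) = 0x9D4DDC
s_3 = Round(s_2, k_2) = 0xC652C0
s_4 = Round(s_3, k_3) = 0x593F2F
s_5 = Round(s_4, k_4) = 0x21C110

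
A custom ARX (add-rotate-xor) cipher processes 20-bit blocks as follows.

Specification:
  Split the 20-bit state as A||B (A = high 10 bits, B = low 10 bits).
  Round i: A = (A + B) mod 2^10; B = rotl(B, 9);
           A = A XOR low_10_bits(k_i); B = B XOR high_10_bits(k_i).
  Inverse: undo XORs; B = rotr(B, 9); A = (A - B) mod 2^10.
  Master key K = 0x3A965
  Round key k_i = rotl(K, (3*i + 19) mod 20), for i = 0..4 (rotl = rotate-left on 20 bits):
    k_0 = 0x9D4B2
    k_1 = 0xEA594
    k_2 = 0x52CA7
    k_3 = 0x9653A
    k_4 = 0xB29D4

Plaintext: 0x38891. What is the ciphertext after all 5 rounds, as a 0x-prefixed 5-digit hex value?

s_0 = plaintext = 0x38891
s_1 = Round(s_0, k_0) = 0x7043D
s_2 = Round(s_1, k_1) = 0x1A9B7
s_3 = Round(s_2, k_2) = 0xA1B90
s_4 = Round(s_3, k_3) = 0xCB391
s_5 = Round(s_4, k_4) = 0xDA502

0xDA502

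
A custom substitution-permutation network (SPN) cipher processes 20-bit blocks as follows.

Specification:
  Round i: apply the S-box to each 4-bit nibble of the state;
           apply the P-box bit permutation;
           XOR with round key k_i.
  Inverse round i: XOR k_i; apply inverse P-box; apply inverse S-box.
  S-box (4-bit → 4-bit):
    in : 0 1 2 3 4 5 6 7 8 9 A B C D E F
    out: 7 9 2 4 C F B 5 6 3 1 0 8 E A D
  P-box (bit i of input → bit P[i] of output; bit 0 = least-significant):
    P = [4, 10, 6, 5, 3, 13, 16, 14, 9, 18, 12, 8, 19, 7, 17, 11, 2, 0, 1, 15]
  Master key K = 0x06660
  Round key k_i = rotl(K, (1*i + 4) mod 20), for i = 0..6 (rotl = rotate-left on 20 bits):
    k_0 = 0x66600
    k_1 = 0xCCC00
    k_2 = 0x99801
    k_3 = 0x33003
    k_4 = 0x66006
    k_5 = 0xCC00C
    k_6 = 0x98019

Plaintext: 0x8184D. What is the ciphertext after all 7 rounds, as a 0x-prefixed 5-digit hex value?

s_0 = plaintext = 0x8184D
s_1 = Round(s_0, k_0) = 0xB3A63
s_2 = Round(s_1, k_1) = 0xEAE48
s_3 = Round(s_2, k_2) = 0x45D40
s_4 = Round(s_3, k_3) = 0xCEDD1
s_5 = Round(s_4, k_4) = 0x399B6
s_6 = Round(s_5, k_5) = 0x0C6BE
s_7 = Round(s_6, k_6) = 0xD8F3E

0xD8F3E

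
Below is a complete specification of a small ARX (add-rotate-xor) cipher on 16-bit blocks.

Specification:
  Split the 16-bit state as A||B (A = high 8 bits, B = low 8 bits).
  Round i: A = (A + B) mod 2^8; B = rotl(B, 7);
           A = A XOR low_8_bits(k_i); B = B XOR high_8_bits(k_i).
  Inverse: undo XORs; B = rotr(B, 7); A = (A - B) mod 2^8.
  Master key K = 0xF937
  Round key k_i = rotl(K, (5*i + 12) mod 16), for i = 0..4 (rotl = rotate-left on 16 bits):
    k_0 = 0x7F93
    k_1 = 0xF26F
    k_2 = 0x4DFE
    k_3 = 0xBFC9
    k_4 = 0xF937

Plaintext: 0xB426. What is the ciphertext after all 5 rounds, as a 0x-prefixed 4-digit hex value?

s_0 = plaintext = 0xB426
s_1 = Round(s_0, k_0) = 0x496C
s_2 = Round(s_1, k_1) = 0xDAC4
s_3 = Round(s_2, k_2) = 0x602F
s_4 = Round(s_3, k_3) = 0x4628
s_5 = Round(s_4, k_4) = 0x59ED

0x59ED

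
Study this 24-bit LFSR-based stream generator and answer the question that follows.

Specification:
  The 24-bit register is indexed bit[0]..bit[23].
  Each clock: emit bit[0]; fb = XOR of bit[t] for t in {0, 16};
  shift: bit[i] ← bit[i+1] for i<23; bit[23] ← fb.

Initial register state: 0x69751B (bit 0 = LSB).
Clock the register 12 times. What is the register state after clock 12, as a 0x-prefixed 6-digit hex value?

0x772697

reg_0 = 0x69751B
clock 1: out=1, reg = 0x34BA8D
clock 2: out=1, reg = 0x9A5D46
clock 3: out=0, reg = 0x4D2EA3
clock 4: out=1, reg = 0x269751
clock 5: out=1, reg = 0x934BA8
clock 6: out=0, reg = 0xC9A5D4
clock 7: out=0, reg = 0xE4D2EA
clock 8: out=0, reg = 0x726975
clock 9: out=1, reg = 0xB934BA
clock 10: out=0, reg = 0xDC9A5D
clock 11: out=1, reg = 0xEE4D2E
clock 12: out=0, reg = 0x772697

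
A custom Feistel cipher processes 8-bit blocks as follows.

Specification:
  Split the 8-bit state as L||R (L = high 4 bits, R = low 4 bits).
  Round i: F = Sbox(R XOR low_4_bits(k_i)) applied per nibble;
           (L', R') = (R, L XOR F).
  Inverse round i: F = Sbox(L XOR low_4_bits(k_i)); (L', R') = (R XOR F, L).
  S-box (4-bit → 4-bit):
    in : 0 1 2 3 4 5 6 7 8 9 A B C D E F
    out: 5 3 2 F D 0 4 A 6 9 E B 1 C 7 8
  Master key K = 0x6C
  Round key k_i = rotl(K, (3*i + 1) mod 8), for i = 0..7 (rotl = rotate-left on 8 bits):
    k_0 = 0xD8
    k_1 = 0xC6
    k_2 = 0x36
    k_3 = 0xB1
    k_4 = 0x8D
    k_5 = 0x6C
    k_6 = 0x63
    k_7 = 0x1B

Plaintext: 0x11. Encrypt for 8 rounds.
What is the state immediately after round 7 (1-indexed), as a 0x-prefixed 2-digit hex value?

s_0 = plaintext = 0x11
s_1 = Round(s_0, k_0) = 0x18
s_2 = Round(s_1, k_1) = 0x86
s_3 = Round(s_2, k_2) = 0x6D
s_4 = Round(s_3, k_3) = 0xD7
s_5 = Round(s_4, k_4) = 0x73
s_6 = Round(s_5, k_5) = 0x3F
s_7 = Round(s_6, k_6) = 0xF2
s_8 = Round(s_7, k_7) = 0x26

0xF2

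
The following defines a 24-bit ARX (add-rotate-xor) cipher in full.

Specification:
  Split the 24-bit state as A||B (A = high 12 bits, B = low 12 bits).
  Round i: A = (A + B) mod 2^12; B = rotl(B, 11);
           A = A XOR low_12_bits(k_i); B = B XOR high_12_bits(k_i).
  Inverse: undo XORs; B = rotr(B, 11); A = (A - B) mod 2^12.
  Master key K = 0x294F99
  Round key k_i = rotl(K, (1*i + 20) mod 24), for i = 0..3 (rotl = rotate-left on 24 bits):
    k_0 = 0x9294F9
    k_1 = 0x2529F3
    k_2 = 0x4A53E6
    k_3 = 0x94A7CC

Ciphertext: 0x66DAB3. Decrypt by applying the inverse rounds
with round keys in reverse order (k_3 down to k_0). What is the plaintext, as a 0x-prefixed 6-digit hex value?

s_0 = ciphertext = 0x66DAB3
s_1 = InvRound(s_0, k_3) = 0x9AF7F2
s_2 = InvRound(s_1, k_2) = 0x39B6AE
s_3 = InvRound(s_2, k_1) = 0x0709F8
s_4 = InvRound(s_3, k_0) = 0x2E71A2

0x2E71A2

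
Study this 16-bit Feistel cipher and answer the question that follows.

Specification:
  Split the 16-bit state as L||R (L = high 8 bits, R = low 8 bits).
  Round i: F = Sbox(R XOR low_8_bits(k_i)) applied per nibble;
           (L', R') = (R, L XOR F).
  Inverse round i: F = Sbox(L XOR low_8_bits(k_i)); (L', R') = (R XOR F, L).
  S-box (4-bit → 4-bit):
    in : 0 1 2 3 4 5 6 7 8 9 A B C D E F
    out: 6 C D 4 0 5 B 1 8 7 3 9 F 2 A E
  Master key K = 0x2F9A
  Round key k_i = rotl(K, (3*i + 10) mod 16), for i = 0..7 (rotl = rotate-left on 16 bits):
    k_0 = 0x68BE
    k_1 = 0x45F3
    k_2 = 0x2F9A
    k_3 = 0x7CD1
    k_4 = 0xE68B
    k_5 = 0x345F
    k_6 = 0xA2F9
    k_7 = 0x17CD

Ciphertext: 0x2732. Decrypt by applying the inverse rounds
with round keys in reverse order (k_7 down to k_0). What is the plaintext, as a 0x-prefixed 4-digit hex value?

s_0 = ciphertext = 0x2732
s_1 = InvRound(s_0, k_7) = 0x9127
s_2 = InvRound(s_1, k_6) = 0x9F91
s_3 = InvRound(s_2, k_5) = 0x679F
s_4 = InvRound(s_3, k_4) = 0x3067
s_5 = InvRound(s_4, k_3) = 0xCB30
s_6 = InvRound(s_5, k_2) = 0x6CCB
s_7 = InvRound(s_6, k_1) = 0xB56C
s_8 = InvRound(s_7, k_0) = 0x05B5

0x05B5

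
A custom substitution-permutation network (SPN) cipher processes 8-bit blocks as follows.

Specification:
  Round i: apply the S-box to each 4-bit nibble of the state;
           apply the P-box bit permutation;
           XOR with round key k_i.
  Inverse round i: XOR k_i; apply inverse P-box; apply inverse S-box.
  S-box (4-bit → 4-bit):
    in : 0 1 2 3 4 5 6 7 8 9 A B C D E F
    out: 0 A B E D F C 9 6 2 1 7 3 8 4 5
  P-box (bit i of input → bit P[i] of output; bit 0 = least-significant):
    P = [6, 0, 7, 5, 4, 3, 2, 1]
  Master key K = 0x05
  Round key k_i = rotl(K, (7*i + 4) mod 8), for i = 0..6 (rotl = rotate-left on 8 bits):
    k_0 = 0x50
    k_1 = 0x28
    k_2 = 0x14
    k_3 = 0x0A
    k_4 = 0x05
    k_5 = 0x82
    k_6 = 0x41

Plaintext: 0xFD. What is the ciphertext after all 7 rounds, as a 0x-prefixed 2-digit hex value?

0x6E

s_0 = plaintext = 0xFD
s_1 = Round(s_0, k_0) = 0x64
s_2 = Round(s_1, k_1) = 0xCE
s_3 = Round(s_2, k_2) = 0x8C
s_4 = Round(s_3, k_3) = 0x47
s_5 = Round(s_4, k_4) = 0x73
s_6 = Round(s_5, k_5) = 0x31
s_7 = Round(s_6, k_6) = 0x6E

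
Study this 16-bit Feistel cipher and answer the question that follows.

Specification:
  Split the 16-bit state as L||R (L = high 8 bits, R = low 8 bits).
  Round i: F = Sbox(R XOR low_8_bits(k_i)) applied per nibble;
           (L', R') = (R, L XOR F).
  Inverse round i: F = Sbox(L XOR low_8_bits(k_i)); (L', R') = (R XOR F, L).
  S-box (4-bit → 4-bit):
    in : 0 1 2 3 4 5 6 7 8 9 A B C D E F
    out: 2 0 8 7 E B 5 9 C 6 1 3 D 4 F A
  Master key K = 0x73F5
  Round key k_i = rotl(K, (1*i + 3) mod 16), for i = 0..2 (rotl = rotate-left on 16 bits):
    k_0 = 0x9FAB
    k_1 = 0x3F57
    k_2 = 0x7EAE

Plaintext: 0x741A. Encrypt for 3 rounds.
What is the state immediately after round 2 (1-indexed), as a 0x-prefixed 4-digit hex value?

0x441D

s_0 = plaintext = 0x741A
s_1 = Round(s_0, k_0) = 0x1A44
s_2 = Round(s_1, k_1) = 0x441D
s_3 = Round(s_2, k_2) = 0x1D73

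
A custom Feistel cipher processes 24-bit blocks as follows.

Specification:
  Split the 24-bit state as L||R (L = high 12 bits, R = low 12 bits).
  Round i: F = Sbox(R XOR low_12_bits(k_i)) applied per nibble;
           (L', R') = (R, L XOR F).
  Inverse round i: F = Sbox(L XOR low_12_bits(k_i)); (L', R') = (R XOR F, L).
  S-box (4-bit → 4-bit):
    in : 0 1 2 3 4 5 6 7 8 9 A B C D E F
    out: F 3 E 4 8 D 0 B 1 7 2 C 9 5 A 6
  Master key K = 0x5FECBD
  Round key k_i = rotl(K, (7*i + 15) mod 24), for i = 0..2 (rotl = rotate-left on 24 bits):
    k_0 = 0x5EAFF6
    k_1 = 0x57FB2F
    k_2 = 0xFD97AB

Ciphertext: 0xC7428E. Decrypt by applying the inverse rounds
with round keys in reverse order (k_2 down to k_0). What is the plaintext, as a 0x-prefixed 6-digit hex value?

s_0 = ciphertext = 0xC7428E
s_1 = InvRound(s_0, k_2) = 0xED8C74
s_2 = InvRound(s_1, k_1) = 0x11FED8
s_3 = InvRound(s_2, k_0) = 0x47F11F

0x47F11F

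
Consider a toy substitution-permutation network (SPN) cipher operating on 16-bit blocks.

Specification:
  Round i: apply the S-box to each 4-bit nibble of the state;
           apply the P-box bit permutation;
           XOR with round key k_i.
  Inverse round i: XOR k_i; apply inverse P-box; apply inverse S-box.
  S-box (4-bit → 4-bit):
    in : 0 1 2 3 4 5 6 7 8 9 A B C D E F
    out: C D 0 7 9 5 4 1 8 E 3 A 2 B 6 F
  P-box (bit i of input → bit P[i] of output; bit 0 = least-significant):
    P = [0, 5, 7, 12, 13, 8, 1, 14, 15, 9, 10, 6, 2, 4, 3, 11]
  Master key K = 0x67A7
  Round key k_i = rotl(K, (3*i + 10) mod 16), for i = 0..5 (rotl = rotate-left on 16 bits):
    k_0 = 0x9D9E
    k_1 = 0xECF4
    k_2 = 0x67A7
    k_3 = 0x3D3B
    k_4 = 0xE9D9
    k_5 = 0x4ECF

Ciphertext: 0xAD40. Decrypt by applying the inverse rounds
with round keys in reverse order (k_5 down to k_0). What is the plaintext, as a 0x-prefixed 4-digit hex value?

0xA6F6

s_0 = ciphertext = 0xAD40
s_1 = InvRound(s_0, k_5) = 0x5AF5
s_2 = InvRound(s_1, k_4) = 0x5AAB
s_3 = InvRound(s_2, k_3) = 0xCED6
s_4 = InvRound(s_3, k_2) = 0xB4AA
s_5 = InvRound(s_4, k_1) = 0xF808
s_6 = InvRound(s_5, k_0) = 0xA6F6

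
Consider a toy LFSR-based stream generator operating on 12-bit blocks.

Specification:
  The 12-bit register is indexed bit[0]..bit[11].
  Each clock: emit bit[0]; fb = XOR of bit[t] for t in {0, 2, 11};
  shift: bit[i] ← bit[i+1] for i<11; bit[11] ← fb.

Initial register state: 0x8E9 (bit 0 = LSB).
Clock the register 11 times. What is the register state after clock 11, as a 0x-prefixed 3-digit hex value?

reg_0 = 0x8E9
clock 1: out=1, reg = 0x474
clock 2: out=0, reg = 0xA3A
clock 3: out=0, reg = 0xD1D
clock 4: out=1, reg = 0xE8E
clock 5: out=0, reg = 0x747
clock 6: out=1, reg = 0x3A3
clock 7: out=1, reg = 0x9D1
clock 8: out=1, reg = 0x4E8
clock 9: out=0, reg = 0x274
clock 10: out=0, reg = 0x93A
clock 11: out=0, reg = 0xC9D

0xC9D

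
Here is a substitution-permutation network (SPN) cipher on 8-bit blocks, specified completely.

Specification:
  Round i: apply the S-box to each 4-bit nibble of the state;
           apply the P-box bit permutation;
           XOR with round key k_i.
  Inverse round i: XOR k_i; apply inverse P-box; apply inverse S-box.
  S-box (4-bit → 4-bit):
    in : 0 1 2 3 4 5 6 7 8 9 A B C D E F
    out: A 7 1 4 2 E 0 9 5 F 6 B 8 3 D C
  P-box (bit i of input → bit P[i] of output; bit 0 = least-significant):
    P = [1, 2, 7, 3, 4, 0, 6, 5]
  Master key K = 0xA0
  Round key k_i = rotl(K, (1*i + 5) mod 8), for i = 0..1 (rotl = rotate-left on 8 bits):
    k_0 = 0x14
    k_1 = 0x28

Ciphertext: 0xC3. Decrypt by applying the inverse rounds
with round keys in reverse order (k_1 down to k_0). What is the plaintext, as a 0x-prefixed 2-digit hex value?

0x37

s_0 = ciphertext = 0xC3
s_1 = InvRound(s_0, k_1) = 0x5E
s_2 = InvRound(s_1, k_0) = 0x37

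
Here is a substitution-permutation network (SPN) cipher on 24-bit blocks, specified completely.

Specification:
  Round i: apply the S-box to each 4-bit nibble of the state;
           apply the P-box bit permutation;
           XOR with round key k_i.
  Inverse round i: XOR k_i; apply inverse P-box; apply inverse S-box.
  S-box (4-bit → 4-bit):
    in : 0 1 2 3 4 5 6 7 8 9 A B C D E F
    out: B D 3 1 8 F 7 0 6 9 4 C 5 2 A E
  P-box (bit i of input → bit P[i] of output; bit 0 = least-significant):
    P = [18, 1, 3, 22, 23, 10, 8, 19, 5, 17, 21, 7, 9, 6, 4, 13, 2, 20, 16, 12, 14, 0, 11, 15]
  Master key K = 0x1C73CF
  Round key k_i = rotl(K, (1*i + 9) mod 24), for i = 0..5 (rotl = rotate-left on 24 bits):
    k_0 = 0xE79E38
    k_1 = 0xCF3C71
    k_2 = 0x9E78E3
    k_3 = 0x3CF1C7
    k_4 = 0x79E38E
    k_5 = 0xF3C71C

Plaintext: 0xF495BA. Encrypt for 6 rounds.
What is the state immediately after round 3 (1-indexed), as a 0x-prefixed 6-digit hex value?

0x7128C7

s_0 = plaintext = 0xF495BA
s_1 = Round(s_0, k_0) = 0xCD2591
s_2 = Round(s_1, k_1) = 0x317699
s_3 = Round(s_2, k_2) = 0x7128C7
s_4 = Round(s_3, k_3) = 0x9FE283
s_5 = Round(s_4, k_4) = 0x6E16EE
s_6 = Round(s_5, k_5) = 0x89B92F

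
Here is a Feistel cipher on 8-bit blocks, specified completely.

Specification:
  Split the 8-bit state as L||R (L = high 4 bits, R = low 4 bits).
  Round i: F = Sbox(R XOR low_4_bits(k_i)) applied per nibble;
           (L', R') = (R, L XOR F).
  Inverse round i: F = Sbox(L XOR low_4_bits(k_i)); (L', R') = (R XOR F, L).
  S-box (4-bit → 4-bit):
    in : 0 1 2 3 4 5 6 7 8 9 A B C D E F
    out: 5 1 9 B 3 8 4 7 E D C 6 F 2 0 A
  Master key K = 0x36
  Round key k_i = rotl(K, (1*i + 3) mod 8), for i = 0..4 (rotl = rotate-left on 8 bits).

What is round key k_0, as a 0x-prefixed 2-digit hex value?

0xB1

K = 0x36
k_0 = rotl(K, (1*0+3) mod 8) = rotl(K, 3) = 0xB1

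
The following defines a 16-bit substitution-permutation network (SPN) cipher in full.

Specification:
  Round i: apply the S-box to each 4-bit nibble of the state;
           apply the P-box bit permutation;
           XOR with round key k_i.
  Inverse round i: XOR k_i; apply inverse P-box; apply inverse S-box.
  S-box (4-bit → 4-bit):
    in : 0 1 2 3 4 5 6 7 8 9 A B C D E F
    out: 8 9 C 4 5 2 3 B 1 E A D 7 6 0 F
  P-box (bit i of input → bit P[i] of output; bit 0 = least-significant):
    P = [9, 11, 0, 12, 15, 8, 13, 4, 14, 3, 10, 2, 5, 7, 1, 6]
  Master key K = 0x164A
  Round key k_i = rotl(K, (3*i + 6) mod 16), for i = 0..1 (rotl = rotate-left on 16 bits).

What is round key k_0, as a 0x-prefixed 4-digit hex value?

K = 0x164A
k_0 = rotl(K, (3*0+6) mod 16) = rotl(K, 6) = 0x9285

0x9285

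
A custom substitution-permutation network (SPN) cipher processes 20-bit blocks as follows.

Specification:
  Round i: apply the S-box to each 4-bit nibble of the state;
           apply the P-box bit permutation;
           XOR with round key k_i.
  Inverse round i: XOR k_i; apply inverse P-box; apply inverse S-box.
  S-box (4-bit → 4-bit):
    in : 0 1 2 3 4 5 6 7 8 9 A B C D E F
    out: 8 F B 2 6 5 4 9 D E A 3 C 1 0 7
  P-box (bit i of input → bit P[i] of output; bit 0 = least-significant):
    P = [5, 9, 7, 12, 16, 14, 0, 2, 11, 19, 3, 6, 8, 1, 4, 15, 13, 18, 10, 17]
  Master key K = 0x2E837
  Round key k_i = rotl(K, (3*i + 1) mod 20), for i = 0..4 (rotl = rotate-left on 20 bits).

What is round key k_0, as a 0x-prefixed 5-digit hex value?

K = 0x2E837
k_0 = rotl(K, (3*0+1) mod 20) = rotl(K, 1) = 0x5D06E

0x5D06E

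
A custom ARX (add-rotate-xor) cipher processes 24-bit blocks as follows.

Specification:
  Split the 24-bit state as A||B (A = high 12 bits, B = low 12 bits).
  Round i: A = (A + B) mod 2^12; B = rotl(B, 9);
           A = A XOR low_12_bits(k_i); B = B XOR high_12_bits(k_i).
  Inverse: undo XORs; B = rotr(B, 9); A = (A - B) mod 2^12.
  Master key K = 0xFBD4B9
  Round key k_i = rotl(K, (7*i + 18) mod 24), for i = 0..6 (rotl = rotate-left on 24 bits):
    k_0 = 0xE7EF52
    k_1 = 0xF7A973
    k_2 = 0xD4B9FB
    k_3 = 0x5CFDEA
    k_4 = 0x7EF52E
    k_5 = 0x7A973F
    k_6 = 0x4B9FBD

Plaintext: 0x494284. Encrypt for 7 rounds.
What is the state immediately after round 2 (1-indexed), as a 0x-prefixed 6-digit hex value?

0x70B3BF

s_0 = plaintext = 0x494284
s_1 = Round(s_0, k_0) = 0x84A62E
s_2 = Round(s_1, k_1) = 0x70B3BF
s_3 = Round(s_2, k_2) = 0x33133C
s_4 = Round(s_3, k_3) = 0xB87DA8
s_5 = Round(s_4, k_4) = 0xC0165A
s_6 = Round(s_5, k_5) = 0x564362
s_7 = Round(s_6, k_6) = 0x77B0D5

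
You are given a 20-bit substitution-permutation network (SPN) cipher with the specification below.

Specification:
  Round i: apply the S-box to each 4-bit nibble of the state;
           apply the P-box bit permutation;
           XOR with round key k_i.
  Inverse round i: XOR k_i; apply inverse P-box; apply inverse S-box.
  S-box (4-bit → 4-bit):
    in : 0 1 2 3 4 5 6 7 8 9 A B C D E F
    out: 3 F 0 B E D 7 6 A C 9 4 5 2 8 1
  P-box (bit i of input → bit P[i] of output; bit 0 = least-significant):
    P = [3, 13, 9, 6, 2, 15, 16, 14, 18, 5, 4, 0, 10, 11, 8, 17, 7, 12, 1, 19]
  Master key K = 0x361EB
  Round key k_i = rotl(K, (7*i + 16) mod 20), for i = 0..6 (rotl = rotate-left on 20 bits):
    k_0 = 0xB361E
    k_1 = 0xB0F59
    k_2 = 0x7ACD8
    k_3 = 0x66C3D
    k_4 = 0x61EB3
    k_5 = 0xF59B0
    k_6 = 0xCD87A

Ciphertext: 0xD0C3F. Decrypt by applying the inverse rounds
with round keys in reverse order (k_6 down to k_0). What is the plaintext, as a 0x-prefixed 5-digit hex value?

0xB2BC9

s_0 = ciphertext = 0xD0C3F
s_1 = InvRound(s_0, k_6) = 0xDFE1E
s_2 = InvRound(s_1, k_5) = 0xC5D06
s_3 = InvRound(s_2, k_4) = 0xA94AB
s_4 = InvRound(s_3, k_3) = 0x1DC3D
s_5 = InvRound(s_4, k_2) = 0x0E3A8
s_6 = InvRound(s_5, k_1) = 0xA3448
s_7 = InvRound(s_6, k_0) = 0xB2BC9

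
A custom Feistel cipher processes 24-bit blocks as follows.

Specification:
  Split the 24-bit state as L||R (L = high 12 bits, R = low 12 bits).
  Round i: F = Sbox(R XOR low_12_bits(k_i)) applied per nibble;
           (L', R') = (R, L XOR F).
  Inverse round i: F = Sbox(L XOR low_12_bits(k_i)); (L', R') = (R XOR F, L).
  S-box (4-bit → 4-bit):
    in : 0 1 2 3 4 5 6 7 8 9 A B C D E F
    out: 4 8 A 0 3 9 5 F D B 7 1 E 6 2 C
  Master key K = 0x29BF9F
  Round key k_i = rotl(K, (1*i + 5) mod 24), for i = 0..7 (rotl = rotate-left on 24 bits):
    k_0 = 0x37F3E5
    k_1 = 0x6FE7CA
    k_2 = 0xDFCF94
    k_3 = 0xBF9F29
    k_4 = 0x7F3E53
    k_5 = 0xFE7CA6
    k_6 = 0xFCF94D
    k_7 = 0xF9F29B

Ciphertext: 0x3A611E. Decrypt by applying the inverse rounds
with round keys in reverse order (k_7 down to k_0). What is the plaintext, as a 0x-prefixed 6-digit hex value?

s_0 = ciphertext = 0x3A611E
s_1 = InvRound(s_0, k_7) = 0x9183A6
s_2 = InvRound(s_1, k_6) = 0x73F918
s_3 = InvRound(s_2, k_5) = 0x8A373F
s_4 = InvRound(s_3, k_4) = 0x2FB8A3
s_5 = InvRound(s_4, k_3) = 0xEC92FB
s_6 = InvRound(s_5, k_2) = 0xA6DEC9
s_7 = InvRound(s_6, k_1) = 0x8B6A6D
s_8 = InvRound(s_7, k_0) = 0xBFD8B6

0xBFD8B6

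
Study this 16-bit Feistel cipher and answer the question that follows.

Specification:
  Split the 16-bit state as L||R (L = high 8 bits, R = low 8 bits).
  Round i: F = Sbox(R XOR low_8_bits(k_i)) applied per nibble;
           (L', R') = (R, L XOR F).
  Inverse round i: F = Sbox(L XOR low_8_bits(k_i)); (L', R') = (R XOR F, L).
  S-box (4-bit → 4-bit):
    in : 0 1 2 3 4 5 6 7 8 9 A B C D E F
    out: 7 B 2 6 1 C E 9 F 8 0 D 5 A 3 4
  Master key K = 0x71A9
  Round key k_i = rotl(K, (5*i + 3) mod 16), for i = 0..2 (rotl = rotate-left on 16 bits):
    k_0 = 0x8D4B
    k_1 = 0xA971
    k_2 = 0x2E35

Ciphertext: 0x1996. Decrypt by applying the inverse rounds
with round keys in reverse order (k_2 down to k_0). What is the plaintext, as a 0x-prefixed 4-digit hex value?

s_0 = ciphertext = 0x1996
s_1 = InvRound(s_0, k_2) = 0xB319
s_2 = InvRound(s_1, k_1) = 0x4BB3
s_3 = InvRound(s_2, k_0) = 0xC44B

0xC44B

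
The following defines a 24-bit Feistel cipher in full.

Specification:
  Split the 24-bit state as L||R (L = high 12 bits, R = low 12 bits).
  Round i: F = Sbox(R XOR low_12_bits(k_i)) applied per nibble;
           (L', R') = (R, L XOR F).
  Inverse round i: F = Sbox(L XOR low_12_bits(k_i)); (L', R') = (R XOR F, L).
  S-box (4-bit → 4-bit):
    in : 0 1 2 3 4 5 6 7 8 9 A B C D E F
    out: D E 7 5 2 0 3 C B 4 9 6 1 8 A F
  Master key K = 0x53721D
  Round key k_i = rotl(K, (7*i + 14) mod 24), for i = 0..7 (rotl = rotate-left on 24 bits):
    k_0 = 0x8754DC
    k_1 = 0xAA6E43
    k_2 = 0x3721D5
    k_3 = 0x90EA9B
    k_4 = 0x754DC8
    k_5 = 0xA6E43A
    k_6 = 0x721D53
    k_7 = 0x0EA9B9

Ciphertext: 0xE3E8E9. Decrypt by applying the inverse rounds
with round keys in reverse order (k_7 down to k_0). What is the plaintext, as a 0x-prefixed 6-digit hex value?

s_0 = ciphertext = 0xE3E8E9
s_1 = InvRound(s_0, k_7) = 0x455E3E
s_2 = InvRound(s_1, k_6) = 0xAED455
s_3 = InvRound(s_2, k_5) = 0xED9AED
s_4 = InvRound(s_3, k_4) = 0xF03ED9
s_5 = InvRound(s_4, k_3) = 0xE92F03
s_6 = InvRound(s_5, k_2) = 0x02FE92
s_7 = InvRound(s_6, k_1) = 0x4A302F
s_8 = InvRound(s_7, k_0) = 0xDE04A3

0xDE04A3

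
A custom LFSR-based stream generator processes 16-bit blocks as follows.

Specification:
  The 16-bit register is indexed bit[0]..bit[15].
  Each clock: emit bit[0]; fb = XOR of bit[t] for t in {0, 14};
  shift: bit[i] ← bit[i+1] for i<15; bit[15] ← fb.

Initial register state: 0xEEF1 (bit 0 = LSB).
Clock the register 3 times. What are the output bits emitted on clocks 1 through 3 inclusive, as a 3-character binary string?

100

reg_0 = 0xEEF1
clock 1: out=1, reg = 0x7778
clock 2: out=0, reg = 0xBBBC
clock 3: out=0, reg = 0x5DDE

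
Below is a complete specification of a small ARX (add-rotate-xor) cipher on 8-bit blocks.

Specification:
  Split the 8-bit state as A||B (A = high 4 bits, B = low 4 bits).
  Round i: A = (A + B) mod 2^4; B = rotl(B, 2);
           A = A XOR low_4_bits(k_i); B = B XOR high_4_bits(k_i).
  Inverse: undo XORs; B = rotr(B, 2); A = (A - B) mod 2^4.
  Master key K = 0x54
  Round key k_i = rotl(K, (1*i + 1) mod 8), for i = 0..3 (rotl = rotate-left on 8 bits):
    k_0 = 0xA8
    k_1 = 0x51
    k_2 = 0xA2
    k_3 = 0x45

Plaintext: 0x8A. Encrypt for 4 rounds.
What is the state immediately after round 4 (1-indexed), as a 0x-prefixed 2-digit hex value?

s_0 = plaintext = 0x8A
s_1 = Round(s_0, k_0) = 0xA0
s_2 = Round(s_1, k_1) = 0xB5
s_3 = Round(s_2, k_2) = 0x2F
s_4 = Round(s_3, k_3) = 0x4B

0x4B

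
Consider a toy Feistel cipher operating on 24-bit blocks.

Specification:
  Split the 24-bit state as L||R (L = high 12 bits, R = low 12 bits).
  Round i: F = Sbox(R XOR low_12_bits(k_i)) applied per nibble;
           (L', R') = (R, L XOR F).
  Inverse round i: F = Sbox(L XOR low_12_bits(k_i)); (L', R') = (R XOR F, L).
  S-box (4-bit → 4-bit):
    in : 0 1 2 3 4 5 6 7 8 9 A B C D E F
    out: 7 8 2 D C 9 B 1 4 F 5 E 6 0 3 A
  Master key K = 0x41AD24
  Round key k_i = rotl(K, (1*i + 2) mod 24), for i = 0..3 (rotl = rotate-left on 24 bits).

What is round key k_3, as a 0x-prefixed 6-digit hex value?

0x35A488

K = 0x41AD24
k_0 = rotl(K, (1*0+2) mod 24) = rotl(K, 2) = 0x06B491
k_1 = rotl(K, (1*1+2) mod 24) = rotl(K, 3) = 0x0D6922
k_2 = rotl(K, (1*2+2) mod 24) = rotl(K, 4) = 0x1AD244
k_3 = rotl(K, (1*3+2) mod 24) = rotl(K, 5) = 0x35A488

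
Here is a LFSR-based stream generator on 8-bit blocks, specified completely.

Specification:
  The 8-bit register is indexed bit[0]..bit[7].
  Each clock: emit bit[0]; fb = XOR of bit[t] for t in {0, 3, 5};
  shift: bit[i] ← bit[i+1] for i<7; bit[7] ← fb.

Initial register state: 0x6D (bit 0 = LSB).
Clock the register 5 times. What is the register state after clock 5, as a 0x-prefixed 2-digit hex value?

reg_0 = 0x6D
clock 1: out=1, reg = 0xB6
clock 2: out=0, reg = 0xDB
clock 3: out=1, reg = 0x6D
clock 4: out=1, reg = 0xB6
clock 5: out=0, reg = 0xDB

0xDB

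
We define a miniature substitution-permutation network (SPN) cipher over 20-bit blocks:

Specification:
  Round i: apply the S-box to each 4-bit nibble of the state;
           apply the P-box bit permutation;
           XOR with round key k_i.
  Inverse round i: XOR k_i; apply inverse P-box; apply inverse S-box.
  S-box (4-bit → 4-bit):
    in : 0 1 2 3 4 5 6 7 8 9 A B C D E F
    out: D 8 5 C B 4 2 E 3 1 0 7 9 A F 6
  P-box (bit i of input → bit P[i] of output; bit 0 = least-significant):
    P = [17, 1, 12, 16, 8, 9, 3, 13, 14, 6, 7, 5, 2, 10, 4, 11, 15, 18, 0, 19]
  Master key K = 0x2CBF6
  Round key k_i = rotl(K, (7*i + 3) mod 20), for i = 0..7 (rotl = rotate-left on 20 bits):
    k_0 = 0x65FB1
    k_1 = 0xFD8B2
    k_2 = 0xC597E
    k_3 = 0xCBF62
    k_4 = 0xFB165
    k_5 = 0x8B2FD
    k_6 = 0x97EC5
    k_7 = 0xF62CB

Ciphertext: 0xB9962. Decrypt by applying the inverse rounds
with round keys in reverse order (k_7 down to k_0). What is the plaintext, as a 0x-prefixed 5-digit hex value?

0x90772

s_0 = ciphertext = 0xB9962
s_1 = InvRound(s_0, k_7) = 0xB10E5
s_2 = InvRound(s_1, k_6) = 0xADCD9
s_3 = InvRound(s_2, k_5) = 0xA4CD9
s_4 = InvRound(s_3, k_4) = 0x8E003
s_5 = InvRound(s_4, k_3) = 0xFD485
s_6 = InvRound(s_5, k_2) = 0x27724
s_7 = InvRound(s_6, k_1) = 0x4E54D
s_8 = InvRound(s_7, k_0) = 0x90772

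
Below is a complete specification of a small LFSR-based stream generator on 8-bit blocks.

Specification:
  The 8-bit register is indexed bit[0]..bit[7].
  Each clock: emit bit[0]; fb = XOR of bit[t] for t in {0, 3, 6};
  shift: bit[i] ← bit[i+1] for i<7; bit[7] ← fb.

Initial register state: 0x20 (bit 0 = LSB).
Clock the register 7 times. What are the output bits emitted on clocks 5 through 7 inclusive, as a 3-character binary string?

reg_0 = 0x20
clock 1: out=0, reg = 0x10
clock 2: out=0, reg = 0x08
clock 3: out=0, reg = 0x84
clock 4: out=0, reg = 0x42
clock 5: out=0, reg = 0xA1
clock 6: out=1, reg = 0xD0
clock 7: out=0, reg = 0xE8

010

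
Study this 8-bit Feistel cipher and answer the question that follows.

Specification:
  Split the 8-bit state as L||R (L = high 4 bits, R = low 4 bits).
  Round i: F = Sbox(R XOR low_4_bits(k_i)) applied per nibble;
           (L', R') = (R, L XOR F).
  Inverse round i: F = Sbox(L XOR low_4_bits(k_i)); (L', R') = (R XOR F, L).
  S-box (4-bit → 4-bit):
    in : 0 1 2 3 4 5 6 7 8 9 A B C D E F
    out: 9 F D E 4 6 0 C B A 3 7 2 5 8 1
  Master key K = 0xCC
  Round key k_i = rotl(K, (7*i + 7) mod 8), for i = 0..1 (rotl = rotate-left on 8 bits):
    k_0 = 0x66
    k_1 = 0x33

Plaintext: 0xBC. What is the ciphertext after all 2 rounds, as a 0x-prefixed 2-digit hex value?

0x8B

s_0 = plaintext = 0xBC
s_1 = Round(s_0, k_0) = 0xC8
s_2 = Round(s_1, k_1) = 0x8B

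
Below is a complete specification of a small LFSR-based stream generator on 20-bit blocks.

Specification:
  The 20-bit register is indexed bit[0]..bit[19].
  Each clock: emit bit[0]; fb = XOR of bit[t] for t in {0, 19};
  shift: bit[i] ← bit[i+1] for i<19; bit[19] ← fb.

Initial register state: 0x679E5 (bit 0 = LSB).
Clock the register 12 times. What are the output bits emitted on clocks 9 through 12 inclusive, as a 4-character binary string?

1001

reg_0 = 0x679E5
clock 1: out=1, reg = 0xB3CF2
clock 2: out=0, reg = 0xD9E79
clock 3: out=1, reg = 0x6CF3C
clock 4: out=0, reg = 0x3679E
clock 5: out=0, reg = 0x1B3CF
clock 6: out=1, reg = 0x8D9E7
clock 7: out=1, reg = 0x46CF3
clock 8: out=1, reg = 0xA3679
clock 9: out=1, reg = 0x51B3C
clock 10: out=0, reg = 0x28D9E
clock 11: out=0, reg = 0x146CF
clock 12: out=1, reg = 0x8A367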